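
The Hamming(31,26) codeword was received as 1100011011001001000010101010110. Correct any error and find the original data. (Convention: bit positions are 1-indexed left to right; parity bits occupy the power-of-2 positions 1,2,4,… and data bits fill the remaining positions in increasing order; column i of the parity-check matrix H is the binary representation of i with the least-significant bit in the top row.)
Syndrome s = H · r^T (mod 2), r = 1100011011001001000010101010110:
  s[0] = (1010101010101010101010101010101)·(1100011011001001000010101010110) mod 2 = 1+0+0+0+0+0+1+0+1+0+0+0+1+0+0+0+0+0+0+0+1+0+1+0+1+0+1+0+1+0+0 mod 2 = 1
  s[1] = (0110011001100110011001100110011)·(1100011011001001000010101010110) mod 2 = 0+1+0+0+0+1+1+0+0+1+0+0+0+0+0+0+0+0+0+0+0+0+1+0+0+0+1+0+0+1+0 mod 2 = 1
  s[2] = (0001111000011110000111100001111)·(1100011011001001000010101010110) mod 2 = 0+0+0+0+0+1+1+0+0+0+0+0+1+0+0+0+0+0+0+0+1+0+1+0+0+0+0+0+1+1+0 mod 2 = 1
  s[3] = (0000000111111110000000011111111)·(1100011011001001000010101010110) mod 2 = 0+0+0+0+0+0+0+0+1+1+0+0+1+0+0+0+0+0+0+0+0+0+0+0+1+0+1+0+1+1+0 mod 2 = 1
  s[4] = (0000000000000001111111111111111)·(1100011011001001000010101010110) mod 2 = 0+0+0+0+0+0+0+0+0+0+0+0+0+0+0+1+0+0+0+0+1+0+1+0+1+0+1+0+1+1+0 mod 2 = 1
Syndrome = 11111
Column 31 of H equals this syndrome → error at bit 31 (1-indexed).
Flip bit 31: 1100011011001001000010101010110 → 1100011011001001000010101010111
Extract data bits at positions {3,5,6,7,9,10,11,12,13,14,15,17,18,19,20,21,22,23,24,25,26,27,28,29,30,31}: 00111100100000010101010111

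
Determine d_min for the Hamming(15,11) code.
d_min = 3 (every single-error-correcting Hamming code has d_min = 3).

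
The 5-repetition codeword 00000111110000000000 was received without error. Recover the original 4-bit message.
Split into 5-bit blocks: 00000 11111 00000 00000
Data = 0100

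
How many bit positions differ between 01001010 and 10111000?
XOR = 11110010, count of 1s = 5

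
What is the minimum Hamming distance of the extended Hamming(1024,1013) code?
d_min = 4 (adding an overall parity bit to Hamming(1023,1013) raises d_min from 3 to 4).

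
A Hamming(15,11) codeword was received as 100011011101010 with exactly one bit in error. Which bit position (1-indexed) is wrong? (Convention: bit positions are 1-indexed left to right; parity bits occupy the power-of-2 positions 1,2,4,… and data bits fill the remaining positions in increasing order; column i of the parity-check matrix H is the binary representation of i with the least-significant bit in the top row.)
Syndrome s = H · r^T (mod 2), r = 100011011101010:
  s[0] = (101010101010101)·(100011011101010) mod 2 = 1+0+0+0+1+0+0+0+1+0+0+0+0+0+0 mod 2 = 1
  s[1] = (011001100110011)·(100011011101010) mod 2 = 0+0+0+0+0+1+0+0+0+1+0+0+0+1+0 mod 2 = 1
  s[2] = (000111100001111)·(100011011101010) mod 2 = 0+0+0+0+1+1+0+0+0+0+0+1+0+1+0 mod 2 = 0
  s[3] = (000000011111111)·(100011011101010) mod 2 = 0+0+0+0+0+0+0+1+1+1+0+1+0+1+0 mod 2 = 1
Syndrome = 1101
Column i of H is the binary representation of i, so the syndrome is the binary index of the flipped bit.
Read s = 1101 with s[0] as LSB: 1·2^0 + 1·2^1 + 0·2^2 + 1·2^3 = 11.
Error is at bit position 11.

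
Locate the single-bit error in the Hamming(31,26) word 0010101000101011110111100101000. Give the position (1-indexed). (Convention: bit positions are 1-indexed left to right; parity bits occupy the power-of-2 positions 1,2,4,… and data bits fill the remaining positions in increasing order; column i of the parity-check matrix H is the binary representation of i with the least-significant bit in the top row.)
Syndrome s = H · r^T (mod 2), r = 0010101000101011110111100101000:
  s[0] = (1010101010101010101010101010101)·(0010101000101011110111100101000) mod 2 = 0+0+1+0+1+0+1+0+0+0+1+0+1+0+1+0+1+0+0+0+1+0+1+0+0+0+0+0+0+0+0 mod 2 = 1
  s[1] = (0110011001100110011001100110011)·(0010101000101011110111100101000) mod 2 = 0+0+1+0+0+0+1+0+0+0+1+0+0+0+1+0+0+1+0+0+0+1+1+0+0+1+0+0+0+0+0 mod 2 = 0
  s[2] = (0001111000011110000111100001111)·(0010101000101011110111100101000) mod 2 = 0+0+0+0+1+0+1+0+0+0+0+0+1+0+1+0+0+0+0+1+1+1+1+0+0+0+0+1+0+0+0 mod 2 = 1
  s[3] = (0000000111111110000000011111111)·(0010101000101011110111100101000) mod 2 = 0+0+0+0+0+0+0+0+0+0+1+0+1+0+1+0+0+0+0+0+0+0+0+0+0+1+0+1+0+0+0 mod 2 = 1
  s[4] = (0000000000000001111111111111111)·(0010101000101011110111100101000) mod 2 = 0+0+0+0+0+0+0+0+0+0+0+0+0+0+0+1+1+1+0+1+1+1+1+0+0+1+0+1+0+0+0 mod 2 = 1
Syndrome = 10111
Column i of H is the binary representation of i, so the syndrome is the binary index of the flipped bit.
Read s = 10111 with s[0] as LSB: 1·2^0 + 0·2^1 + 1·2^2 + 1·2^3 + 1·2^4 = 29.
Error is at bit position 29.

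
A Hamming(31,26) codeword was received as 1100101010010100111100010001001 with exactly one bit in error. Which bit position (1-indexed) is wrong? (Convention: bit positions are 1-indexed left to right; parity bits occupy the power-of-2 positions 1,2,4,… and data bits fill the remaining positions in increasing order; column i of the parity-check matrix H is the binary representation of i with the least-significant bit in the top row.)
Syndrome s = H · r^T (mod 2), r = 1100101010010100111100010001001:
  s[0] = (1010101010101010101010101010101)·(1100101010010100111100010001001) mod 2 = 1+0+0+0+1+0+1+0+1+0+0+0+0+0+0+0+1+0+1+0+0+0+0+0+0+0+0+0+0+0+1 mod 2 = 1
  s[1] = (0110011001100110011001100110011)·(1100101010010100111100010001001) mod 2 = 0+1+0+0+0+0+1+0+0+0+0+0+0+1+0+0+0+1+1+0+0+0+0+0+0+0+0+0+0+0+1 mod 2 = 0
  s[2] = (0001111000011110000111100001111)·(1100101010010100111100010001001) mod 2 = 0+0+0+0+1+0+1+0+0+0+0+1+0+1+0+0+0+0+0+1+0+0+0+0+0+0+0+1+0+0+1 mod 2 = 1
  s[3] = (0000000111111110000000011111111)·(1100101010010100111100010001001) mod 2 = 0+0+0+0+0+0+0+0+1+0+0+1+0+1+0+0+0+0+0+0+0+0+0+1+0+0+0+1+0+0+1 mod 2 = 0
  s[4] = (0000000000000001111111111111111)·(1100101010010100111100010001001) mod 2 = 0+0+0+0+0+0+0+0+0+0+0+0+0+0+0+0+1+1+1+1+0+0+0+1+0+0+0+1+0+0+1 mod 2 = 1
Syndrome = 10101
Column i of H is the binary representation of i, so the syndrome is the binary index of the flipped bit.
Read s = 10101 with s[0] as LSB: 1·2^0 + 0·2^1 + 1·2^2 + 0·2^3 + 1·2^4 = 21.
Error is at bit position 21.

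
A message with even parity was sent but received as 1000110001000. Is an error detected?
Sum of received bits: 1+0+0+0+1+1+0+0+0+1+0+0+0 = 4; 4 mod 2 = 0. Result is 0 → no error detected.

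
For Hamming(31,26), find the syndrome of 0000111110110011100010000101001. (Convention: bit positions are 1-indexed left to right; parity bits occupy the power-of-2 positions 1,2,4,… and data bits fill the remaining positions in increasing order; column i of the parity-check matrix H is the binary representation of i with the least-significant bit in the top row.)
Syndrome s = H · r^T (mod 2), r = 0000111110110011100010000101001:
  s[0] = (1010101010101010101010101010101)·(0000111110110011100010000101001) mod 2 = 0+0+0+0+1+0+1+0+1+0+1+0+0+0+1+0+1+0+0+0+1+0+0+0+0+0+0+0+0+0+1 mod 2 = 0
  s[1] = (0110011001100110011001100110011)·(0000111110110011100010000101001) mod 2 = 0+0+0+0+0+1+1+0+0+0+1+0+0+0+1+0+0+0+0+0+0+0+0+0+0+1+0+0+0+0+1 mod 2 = 0
  s[2] = (0001111000011110000111100001111)·(0000111110110011100010000101001) mod 2 = 0+0+0+0+1+1+1+0+0+0+0+1+0+0+1+0+0+0+0+0+1+0+0+0+0+0+0+1+0+0+1 mod 2 = 0
  s[3] = (0000000111111110000000011111111)·(0000111110110011100010000101001) mod 2 = 0+0+0+0+0+0+0+1+1+0+1+1+0+0+1+0+0+0+0+0+0+0+0+0+0+1+0+1+0+0+1 mod 2 = 0
  s[4] = (0000000000000001111111111111111)·(0000111110110011100010000101001) mod 2 = 0+0+0+0+0+0+0+0+0+0+0+0+0+0+0+1+1+0+0+0+1+0+0+0+0+1+0+1+0+0+1 mod 2 = 0
Syndrome = 00000
s = 0: no error detected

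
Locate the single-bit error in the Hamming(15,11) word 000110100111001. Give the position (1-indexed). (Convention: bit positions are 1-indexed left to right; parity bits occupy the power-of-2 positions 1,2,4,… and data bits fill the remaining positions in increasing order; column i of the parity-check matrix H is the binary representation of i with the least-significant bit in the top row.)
Syndrome s = H · r^T (mod 2), r = 000110100111001:
  s[0] = (101010101010101)·(000110100111001) mod 2 = 0+0+0+0+1+0+1+0+0+0+1+0+0+0+1 mod 2 = 0
  s[1] = (011001100110011)·(000110100111001) mod 2 = 0+0+0+0+0+0+1+0+0+1+1+0+0+0+1 mod 2 = 0
  s[2] = (000111100001111)·(000110100111001) mod 2 = 0+0+0+1+1+0+1+0+0+0+0+1+0+0+1 mod 2 = 1
  s[3] = (000000011111111)·(000110100111001) mod 2 = 0+0+0+0+0+0+0+0+0+1+1+1+0+0+1 mod 2 = 0
Syndrome = 0010
Column i of H is the binary representation of i, so the syndrome is the binary index of the flipped bit.
Read s = 0010 with s[0] as LSB: 0·2^0 + 0·2^1 + 1·2^2 + 0·2^3 = 4.
Error is at bit position 4.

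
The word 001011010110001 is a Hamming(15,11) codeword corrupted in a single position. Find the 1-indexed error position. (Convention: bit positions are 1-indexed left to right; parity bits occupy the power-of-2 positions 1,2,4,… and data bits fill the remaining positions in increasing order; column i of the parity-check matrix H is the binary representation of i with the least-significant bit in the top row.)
Syndrome s = H · r^T (mod 2), r = 001011010110001:
  s[0] = (101010101010101)·(001011010110001) mod 2 = 0+0+1+0+1+0+0+0+0+0+1+0+0+0+1 mod 2 = 0
  s[1] = (011001100110011)·(001011010110001) mod 2 = 0+0+1+0+0+1+0+0+0+1+1+0+0+0+1 mod 2 = 1
  s[2] = (000111100001111)·(001011010110001) mod 2 = 0+0+0+0+1+1+0+0+0+0+0+0+0+0+1 mod 2 = 1
  s[3] = (000000011111111)·(001011010110001) mod 2 = 0+0+0+0+0+0+0+1+0+1+1+0+0+0+1 mod 2 = 0
Syndrome = 0110
Column i of H is the binary representation of i, so the syndrome is the binary index of the flipped bit.
Read s = 0110 with s[0] as LSB: 0·2^0 + 1·2^1 + 1·2^2 + 0·2^3 = 6.
Error is at bit position 6.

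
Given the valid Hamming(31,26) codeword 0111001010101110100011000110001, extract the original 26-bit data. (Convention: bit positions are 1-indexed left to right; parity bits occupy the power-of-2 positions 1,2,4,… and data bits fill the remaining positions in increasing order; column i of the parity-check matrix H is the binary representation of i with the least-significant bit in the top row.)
Parity bits occupy power-of-2 positions; data bits are at positions {3,5,6,7,9,10,11,12,13,14,15,17,18,19,20,21,22,23,24,25,26,27,28,29,30,31} (1-indexed).
Extract: c[3]=1 c[5]=0 c[6]=0 c[7]=1 c[9]=1 c[10]=0 c[11]=1 c[12]=0 c[13]=1 c[14]=1 c[15]=1 c[17]=1 c[18]=0 c[19]=0 c[20]=0 c[21]=1 c[22]=1 c[23]=0 c[24]=0 c[25]=0 c[26]=1 c[27]=1 c[28]=0 c[29]=0 c[30]=0 c[31]=1
Data = 10011010111100011000110001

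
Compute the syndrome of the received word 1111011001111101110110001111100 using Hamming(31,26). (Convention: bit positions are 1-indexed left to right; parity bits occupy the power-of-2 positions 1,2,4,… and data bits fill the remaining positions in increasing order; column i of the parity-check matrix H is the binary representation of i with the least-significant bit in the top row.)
Syndrome s = H · r^T (mod 2), r = 1111011001111101110110001111100:
  s[0] = (1010101010101010101010101010101)·(1111011001111101110110001111100) mod 2 = 1+0+1+0+0+0+1+0+0+0+1+0+1+0+0+0+1+0+0+0+1+0+0+0+1+0+1+0+1+0+0 mod 2 = 0
  s[1] = (0110011001100110011001100110011)·(1111011001111101110110001111100) mod 2 = 0+1+1+0+0+1+1+0+0+1+1+0+0+1+0+0+0+1+0+0+0+0+0+0+0+1+1+0+0+0+0 mod 2 = 0
  s[2] = (0001111000011110000111100001111)·(1111011001111101110110001111100) mod 2 = 0+0+0+1+0+1+1+0+0+0+0+1+1+1+0+0+0+0+0+1+1+0+0+0+0+0+0+1+1+0+0 mod 2 = 0
  s[3] = (0000000111111110000000011111111)·(1111011001111101110110001111100) mod 2 = 0+0+0+0+0+0+0+0+0+1+1+1+1+1+0+0+0+0+0+0+0+0+0+0+1+1+1+1+1+0+0 mod 2 = 0
  s[4] = (0000000000000001111111111111111)·(1111011001111101110110001111100) mod 2 = 0+0+0+0+0+0+0+0+0+0+0+0+0+0+0+1+1+1+0+1+1+0+0+0+1+1+1+1+1+0+0 mod 2 = 0
Syndrome = 00000
s = 0: no error detected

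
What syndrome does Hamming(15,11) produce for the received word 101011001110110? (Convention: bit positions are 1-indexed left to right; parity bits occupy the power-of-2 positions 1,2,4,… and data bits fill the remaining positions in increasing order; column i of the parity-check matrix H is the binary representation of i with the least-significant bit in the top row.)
Syndrome s = H · r^T (mod 2), r = 101011001110110:
  s[0] = (101010101010101)·(101011001110110) mod 2 = 1+0+1+0+1+0+0+0+1+0+1+0+1+0+0 mod 2 = 0
  s[1] = (011001100110011)·(101011001110110) mod 2 = 0+0+1+0+0+1+0+0+0+1+1+0+0+1+0 mod 2 = 1
  s[2] = (000111100001111)·(101011001110110) mod 2 = 0+0+0+0+1+1+0+0+0+0+0+0+1+1+0 mod 2 = 0
  s[3] = (000000011111111)·(101011001110110) mod 2 = 0+0+0+0+0+0+0+0+1+1+1+0+1+1+0 mod 2 = 1
Syndrome = 0101
Non-zero syndrome: error at position 10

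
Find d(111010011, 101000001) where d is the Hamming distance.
XOR = 010010010, count of 1s = 3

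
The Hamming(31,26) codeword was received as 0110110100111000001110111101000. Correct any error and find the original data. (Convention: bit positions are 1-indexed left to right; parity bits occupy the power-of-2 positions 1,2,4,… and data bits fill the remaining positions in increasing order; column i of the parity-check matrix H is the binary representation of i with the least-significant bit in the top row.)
Syndrome s = H · r^T (mod 2), r = 0110110100111000001110111101000:
  s[0] = (1010101010101010101010101010101)·(0110110100111000001110111101000) mod 2 = 0+0+1+0+1+0+0+0+0+0+1+0+1+0+0+0+0+0+1+0+1+0+1+0+1+0+0+0+0+0+0 mod 2 = 0
  s[1] = (0110011001100110011001100110011)·(0110110100111000001110111101000) mod 2 = 0+1+1+0+0+1+0+0+0+0+1+0+0+0+0+0+0+0+1+0+0+0+1+0+0+1+0+0+0+0+0 mod 2 = 1
  s[2] = (0001111000011110000111100001111)·(0110110100111000001110111101000) mod 2 = 0+0+0+0+1+1+0+0+0+0+0+1+1+0+0+0+0+0+0+1+1+0+1+0+0+0+0+1+0+0+0 mod 2 = 0
  s[3] = (0000000111111110000000011111111)·(0110110100111000001110111101000) mod 2 = 0+0+0+0+0+0+0+1+0+0+1+1+1+0+0+0+0+0+0+0+0+0+0+1+1+1+0+1+0+0+0 mod 2 = 0
  s[4] = (0000000000000001111111111111111)·(0110110100111000001110111101000) mod 2 = 0+0+0+0+0+0+0+0+0+0+0+0+0+0+0+0+0+0+1+1+1+0+1+1+1+1+0+1+0+0+0 mod 2 = 0
Syndrome = 01000
Column 2 of H equals this syndrome → error at bit 2 (1-indexed).
Flip bit 2: 0110110100111000001110111101000 → 0010110100111000001110111101000
Extract data bits at positions {3,5,6,7,9,10,11,12,13,14,15,17,18,19,20,21,22,23,24,25,26,27,28,29,30,31}: 11100011100001110111101000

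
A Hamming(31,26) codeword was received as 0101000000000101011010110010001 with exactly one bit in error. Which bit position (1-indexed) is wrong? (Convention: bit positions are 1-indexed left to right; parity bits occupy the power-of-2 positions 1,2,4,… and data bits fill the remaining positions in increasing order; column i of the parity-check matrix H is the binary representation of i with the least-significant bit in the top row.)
Syndrome s = H · r^T (mod 2), r = 0101000000000101011010110010001:
  s[0] = (1010101010101010101010101010101)·(0101000000000101011010110010001) mod 2 = 0+0+0+0+0+0+0+0+0+0+0+0+0+0+0+0+0+0+1+0+1+0+1+0+0+0+1+0+0+0+1 mod 2 = 1
  s[1] = (0110011001100110011001100110011)·(0101000000000101011010110010001) mod 2 = 0+1+0+0+0+0+0+0+0+0+0+0+0+1+0+0+0+1+1+0+0+0+1+0+0+0+1+0+0+0+1 mod 2 = 1
  s[2] = (0001111000011110000111100001111)·(0101000000000101011010110010001) mod 2 = 0+0+0+1+0+0+0+0+0+0+0+0+0+1+0+0+0+0+0+0+1+0+1+0+0+0+0+0+0+0+1 mod 2 = 1
  s[3] = (0000000111111110000000011111111)·(0101000000000101011010110010001) mod 2 = 0+0+0+0+0+0+0+0+0+0+0+0+0+1+0+0+0+0+0+0+0+0+0+1+0+0+1+0+0+0+1 mod 2 = 0
  s[4] = (0000000000000001111111111111111)·(0101000000000101011010110010001) mod 2 = 0+0+0+0+0+0+0+0+0+0+0+0+0+0+0+1+0+1+1+0+1+0+1+1+0+0+1+0+0+0+1 mod 2 = 0
Syndrome = 11100
Column i of H is the binary representation of i, so the syndrome is the binary index of the flipped bit.
Read s = 11100 with s[0] as LSB: 1·2^0 + 1·2^1 + 1·2^2 + 0·2^3 + 0·2^4 = 7.
Error is at bit position 7.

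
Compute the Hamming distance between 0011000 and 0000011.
XOR = 0011011, count of 1s = 4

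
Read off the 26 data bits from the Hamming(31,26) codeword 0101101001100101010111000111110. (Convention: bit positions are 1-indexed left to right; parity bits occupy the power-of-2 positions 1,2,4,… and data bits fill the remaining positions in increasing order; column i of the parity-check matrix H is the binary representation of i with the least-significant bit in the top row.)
Parity bits occupy power-of-2 positions; data bits are at positions {3,5,6,7,9,10,11,12,13,14,15,17,18,19,20,21,22,23,24,25,26,27,28,29,30,31} (1-indexed).
Extract: c[3]=0 c[5]=1 c[6]=0 c[7]=1 c[9]=0 c[10]=1 c[11]=1 c[12]=0 c[13]=0 c[14]=1 c[15]=0 c[17]=0 c[18]=1 c[19]=0 c[20]=1 c[21]=1 c[22]=1 c[23]=0 c[24]=0 c[25]=0 c[26]=1 c[27]=1 c[28]=1 c[29]=1 c[30]=1 c[31]=0
Data = 01010110010010111000111110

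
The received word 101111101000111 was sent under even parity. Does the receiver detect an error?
Sum of received bits: 1+0+1+1+1+1+1+0+1+0+0+0+1+1+1 = 10; 10 mod 2 = 0. Result is 0 → no error detected.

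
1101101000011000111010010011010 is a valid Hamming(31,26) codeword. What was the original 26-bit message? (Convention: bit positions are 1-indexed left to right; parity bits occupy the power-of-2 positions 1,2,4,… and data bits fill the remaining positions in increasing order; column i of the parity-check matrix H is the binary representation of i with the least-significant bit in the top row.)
Parity bits occupy power-of-2 positions; data bits are at positions {3,5,6,7,9,10,11,12,13,14,15,17,18,19,20,21,22,23,24,25,26,27,28,29,30,31} (1-indexed).
Extract: c[3]=0 c[5]=1 c[6]=0 c[7]=1 c[9]=0 c[10]=0 c[11]=0 c[12]=1 c[13]=1 c[14]=0 c[15]=0 c[17]=1 c[18]=1 c[19]=1 c[20]=0 c[21]=1 c[22]=0 c[23]=0 c[24]=1 c[25]=0 c[26]=0 c[27]=1 c[28]=1 c[29]=0 c[30]=1 c[31]=0
Data = 01010001100111010010011010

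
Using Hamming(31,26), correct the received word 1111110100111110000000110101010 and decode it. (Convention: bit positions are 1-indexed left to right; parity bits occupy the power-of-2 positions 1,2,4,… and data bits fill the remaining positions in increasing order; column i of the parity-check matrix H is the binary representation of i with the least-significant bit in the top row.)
Syndrome s = H · r^T (mod 2), r = 1111110100111110000000110101010:
  s[0] = (1010101010101010101010101010101)·(1111110100111110000000110101010) mod 2 = 1+0+1+0+1+0+0+0+0+0+1+0+1+0+1+0+0+0+0+0+0+0+1+0+0+0+0+0+0+0+0 mod 2 = 1
  s[1] = (0110011001100110011001100110011)·(1111110100111110000000110101010) mod 2 = 0+1+1+0+0+1+0+0+0+0+1+0+0+1+1+0+0+0+0+0+0+0+1+0+0+1+0+0+0+1+0 mod 2 = 1
  s[2] = (0001111000011110000111100001111)·(1111110100111110000000110101010) mod 2 = 0+0+0+1+1+1+0+0+0+0+0+1+1+1+1+0+0+0+0+0+0+0+1+0+0+0+0+1+0+1+0 mod 2 = 0
  s[3] = (0000000111111110000000011111111)·(1111110100111110000000110101010) mod 2 = 0+0+0+0+0+0+0+1+0+0+1+1+1+1+1+0+0+0+0+0+0+0+0+1+0+1+0+1+0+1+0 mod 2 = 0
  s[4] = (0000000000000001111111111111111)·(1111110100111110000000110101010) mod 2 = 0+0+0+0+0+0+0+0+0+0+0+0+0+0+0+0+0+0+0+0+0+0+1+1+0+1+0+1+0+1+0 mod 2 = 1
Syndrome = 11001
Column 19 of H equals this syndrome → error at bit 19 (1-indexed).
Flip bit 19: 1111110100111110000000110101010 → 1111110100111110001000110101010
Extract data bits at positions {3,5,6,7,9,10,11,12,13,14,15,17,18,19,20,21,22,23,24,25,26,27,28,29,30,31}: 11100011111001000110101010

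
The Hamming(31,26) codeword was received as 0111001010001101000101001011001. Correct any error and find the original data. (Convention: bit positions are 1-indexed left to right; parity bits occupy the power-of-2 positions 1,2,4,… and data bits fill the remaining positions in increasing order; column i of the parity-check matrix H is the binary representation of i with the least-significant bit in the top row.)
Syndrome s = H · r^T (mod 2), r = 0111001010001101000101001011001:
  s[0] = (1010101010101010101010101010101)·(0111001010001101000101001011001) mod 2 = 0+0+1+0+0+0+1+0+1+0+0+0+1+0+0+0+0+0+0+0+0+0+0+0+1+0+1+0+0+0+1 mod 2 = 1
  s[1] = (0110011001100110011001100110011)·(0111001010001101000101001011001) mod 2 = 0+1+1+0+0+0+1+0+0+0+0+0+0+1+0+0+0+0+0+0+0+1+0+0+0+0+1+0+0+0+1 mod 2 = 1
  s[2] = (0001111000011110000111100001111)·(0111001010001101000101001011001) mod 2 = 0+0+0+1+0+0+1+0+0+0+0+0+1+1+0+0+0+0+0+1+0+1+0+0+0+0+0+1+0+0+1 mod 2 = 0
  s[3] = (0000000111111110000000011111111)·(0111001010001101000101001011001) mod 2 = 0+0+0+0+0+0+0+0+1+0+0+0+1+1+0+0+0+0+0+0+0+0+0+0+1+0+1+1+0+0+1 mod 2 = 1
  s[4] = (0000000000000001111111111111111)·(0111001010001101000101001011001) mod 2 = 0+0+0+0+0+0+0+0+0+0+0+0+0+0+0+1+0+0+0+1+0+1+0+0+1+0+1+1+0+0+1 mod 2 = 1
Syndrome = 11011
Column 27 of H equals this syndrome → error at bit 27 (1-indexed).
Flip bit 27: 0111001010001101000101001011001 → 0111001010001101000101001001001
Extract data bits at positions {3,5,6,7,9,10,11,12,13,14,15,17,18,19,20,21,22,23,24,25,26,27,28,29,30,31}: 10011000110000101001001001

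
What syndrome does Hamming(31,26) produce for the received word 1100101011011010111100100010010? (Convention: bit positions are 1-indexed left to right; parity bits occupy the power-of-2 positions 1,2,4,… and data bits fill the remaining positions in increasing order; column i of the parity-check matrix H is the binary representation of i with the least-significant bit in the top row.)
Syndrome s = H · r^T (mod 2), r = 1100101011011010111100100010010:
  s[0] = (1010101010101010101010101010101)·(1100101011011010111100100010010) mod 2 = 1+0+0+0+1+0+1+0+1+0+0+0+1+0+1+0+1+0+1+0+0+0+1+0+0+0+1+0+0+0+0 mod 2 = 0
  s[1] = (0110011001100110011001100110011)·(1100101011011010111100100010010) mod 2 = 0+1+0+0+0+0+1+0+0+1+0+0+0+0+1+0+0+1+1+0+0+0+1+0+0+0+1+0+0+1+0 mod 2 = 1
  s[2] = (0001111000011110000111100001111)·(1100101011011010111100100010010) mod 2 = 0+0+0+0+1+0+1+0+0+0+0+1+1+0+1+0+0+0+0+1+0+0+1+0+0+0+0+0+0+1+0 mod 2 = 0
  s[3] = (0000000111111110000000011111111)·(1100101011011010111100100010010) mod 2 = 0+0+0+0+0+0+0+0+1+1+0+1+1+0+1+0+0+0+0+0+0+0+0+0+0+0+1+0+0+1+0 mod 2 = 1
  s[4] = (0000000000000001111111111111111)·(1100101011011010111100100010010) mod 2 = 0+0+0+0+0+0+0+0+0+0+0+0+0+0+0+0+1+1+1+1+0+0+1+0+0+0+1+0+0+1+0 mod 2 = 1
Syndrome = 01011
Non-zero syndrome: error at position 26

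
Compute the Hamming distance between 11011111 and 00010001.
XOR = 11001110, count of 1s = 5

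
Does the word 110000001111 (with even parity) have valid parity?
Sum of all bits: 1+1+0+0+0+0+0+0+1+1+1+1 = 6; 6 mod 2 = 0. Result is 0 → valid parity.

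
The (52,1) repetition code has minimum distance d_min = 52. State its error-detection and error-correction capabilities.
Detection only: up to d_min − 1 = 51 errors.
Correction: up to ⌊(d_min − 1)/2⌋ = ⌊51/2⌋ = 25 errors.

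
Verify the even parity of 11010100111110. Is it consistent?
Sum of all bits: 1+1+0+1+0+1+0+0+1+1+1+1+1+0 = 9; 9 mod 2 = 1. Result is 1 → parity error detected.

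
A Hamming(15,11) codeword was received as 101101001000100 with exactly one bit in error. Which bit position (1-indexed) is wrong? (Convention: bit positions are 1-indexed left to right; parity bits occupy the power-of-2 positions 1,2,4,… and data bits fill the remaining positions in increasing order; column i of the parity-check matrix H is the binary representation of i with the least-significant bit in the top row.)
Syndrome s = H · r^T (mod 2), r = 101101001000100:
  s[0] = (101010101010101)·(101101001000100) mod 2 = 1+0+1+0+0+0+0+0+1+0+0+0+1+0+0 mod 2 = 0
  s[1] = (011001100110011)·(101101001000100) mod 2 = 0+0+1+0+0+1+0+0+0+0+0+0+0+0+0 mod 2 = 0
  s[2] = (000111100001111)·(101101001000100) mod 2 = 0+0+0+1+0+1+0+0+0+0+0+0+1+0+0 mod 2 = 1
  s[3] = (000000011111111)·(101101001000100) mod 2 = 0+0+0+0+0+0+0+0+1+0+0+0+1+0+0 mod 2 = 0
Syndrome = 0010
Column i of H is the binary representation of i, so the syndrome is the binary index of the flipped bit.
Read s = 0010 with s[0] as LSB: 0·2^0 + 0·2^1 + 1·2^2 + 0·2^3 = 4.
Error is at bit position 4.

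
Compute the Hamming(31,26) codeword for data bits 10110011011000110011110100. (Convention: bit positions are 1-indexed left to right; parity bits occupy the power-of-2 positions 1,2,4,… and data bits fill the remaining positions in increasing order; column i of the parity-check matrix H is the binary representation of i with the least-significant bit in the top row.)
Codeword c = d · G (mod 2), d = 10110011011000110011110100:
  c[0] = d·G[:,0] = (10110011011000110011110100)·(11011010101101010101010101) mod 2 = 1+0+0+1+0+0+1+0+0+0+1+0+0+0+0+1+0+0+0+1+0+1+0+1+0+0 mod 2 = 0
  c[1] = d·G[:,1] = (10110011011000110011110100)·(10110110011011001100110011) mod 2 = 1+0+1+1+0+0+1+0+0+1+1+0+0+0+0+0+0+0+0+0+1+1+0+0+0+0 mod 2 = 0
  c[2] = d·G[:,2] = (10110011011000110011110100)·(10000000000000000000000000) mod 2 = 1+0+0+0+0+0+0+0+0+0+0+0+0+0+0+0+0+0+0+0+0+0+0+0+0+0 mod 2 = 1
  c[3] = d·G[:,3] = (10110011011000110011110100)·(01110001111000111100001111) mod 2 = 0+0+1+1+0+0+0+1+0+1+1+0+0+0+1+1+0+0+0+0+0+0+0+1+0+0 mod 2 = 0
  c[4] = d·G[:,4] = (10110011011000110011110100)·(01000000000000000000000000) mod 2 = 0+0+0+0+0+0+0+0+0+0+0+0+0+0+0+0+0+0+0+0+0+0+0+0+0+0 mod 2 = 0
  c[5] = d·G[:,5] = (10110011011000110011110100)·(00100000000000000000000000) mod 2 = 0+0+1+0+0+0+0+0+0+0+0+0+0+0+0+0+0+0+0+0+0+0+0+0+0+0 mod 2 = 1
  c[6] = d·G[:,6] = (10110011011000110011110100)·(00010000000000000000000000) mod 2 = 0+0+0+1+0+0+0+0+0+0+0+0+0+0+0+0+0+0+0+0+0+0+0+0+0+0 mod 2 = 1
  c[7] = d·G[:,7] = (10110011011000110011110100)·(00001111111000000011111111) mod 2 = 0+0+0+0+0+0+1+1+0+1+1+0+0+0+0+0+0+0+1+1+1+1+0+1+0+0 mod 2 = 1
  c[8] = d·G[:,8] = (10110011011000110011110100)·(00001000000000000000000000) mod 2 = 0+0+0+0+0+0+0+0+0+0+0+0+0+0+0+0+0+0+0+0+0+0+0+0+0+0 mod 2 = 0
  c[9] = d·G[:,9] = (10110011011000110011110100)·(00000100000000000000000000) mod 2 = 0+0+0+0+0+0+0+0+0+0+0+0+0+0+0+0+0+0+0+0+0+0+0+0+0+0 mod 2 = 0
  c[10] = d·G[:,10] = (10110011011000110011110100)·(00000010000000000000000000) mod 2 = 0+0+0+0+0+0+1+0+0+0+0+0+0+0+0+0+0+0+0+0+0+0+0+0+0+0 mod 2 = 1
  c[11] = d·G[:,11] = (10110011011000110011110100)·(00000001000000000000000000) mod 2 = 0+0+0+0+0+0+0+1+0+0+0+0+0+0+0+0+0+0+0+0+0+0+0+0+0+0 mod 2 = 1
  c[12] = d·G[:,12] = (10110011011000110011110100)·(00000000100000000000000000) mod 2 = 0+0+0+0+0+0+0+0+0+0+0+0+0+0+0+0+0+0+0+0+0+0+0+0+0+0 mod 2 = 0
  c[13] = d·G[:,13] = (10110011011000110011110100)·(00000000010000000000000000) mod 2 = 0+0+0+0+0+0+0+0+0+1+0+0+0+0+0+0+0+0+0+0+0+0+0+0+0+0 mod 2 = 1
  c[14] = d·G[:,14] = (10110011011000110011110100)·(00000000001000000000000000) mod 2 = 0+0+0+0+0+0+0+0+0+0+1+0+0+0+0+0+0+0+0+0+0+0+0+0+0+0 mod 2 = 1
  c[15] = d·G[:,15] = (10110011011000110011110100)·(00000000000111111111111111) mod 2 = 0+0+0+0+0+0+0+0+0+0+0+0+0+0+1+1+0+0+1+1+1+1+0+1+0+0 mod 2 = 1
  c[16] = d·G[:,16] = (10110011011000110011110100)·(00000000000100000000000000) mod 2 = 0+0+0+0+0+0+0+0+0+0+0+0+0+0+0+0+0+0+0+0+0+0+0+0+0+0 mod 2 = 0
  c[17] = d·G[:,17] = (10110011011000110011110100)·(00000000000010000000000000) mod 2 = 0+0+0+0+0+0+0+0+0+0+0+0+0+0+0+0+0+0+0+0+0+0+0+0+0+0 mod 2 = 0
  c[18] = d·G[:,18] = (10110011011000110011110100)·(00000000000001000000000000) mod 2 = 0+0+0+0+0+0+0+0+0+0+0+0+0+0+0+0+0+0+0+0+0+0+0+0+0+0 mod 2 = 0
  c[19] = d·G[:,19] = (10110011011000110011110100)·(00000000000000100000000000) mod 2 = 0+0+0+0+0+0+0+0+0+0+0+0+0+0+1+0+0+0+0+0+0+0+0+0+0+0 mod 2 = 1
  c[20] = d·G[:,20] = (10110011011000110011110100)·(00000000000000010000000000) mod 2 = 0+0+0+0+0+0+0+0+0+0+0+0+0+0+0+1+0+0+0+0+0+0+0+0+0+0 mod 2 = 1
  c[21] = d·G[:,21] = (10110011011000110011110100)·(00000000000000001000000000) mod 2 = 0+0+0+0+0+0+0+0+0+0+0+0+0+0+0+0+0+0+0+0+0+0+0+0+0+0 mod 2 = 0
  c[22] = d·G[:,22] = (10110011011000110011110100)·(00000000000000000100000000) mod 2 = 0+0+0+0+0+0+0+0+0+0+0+0+0+0+0+0+0+0+0+0+0+0+0+0+0+0 mod 2 = 0
  c[23] = d·G[:,23] = (10110011011000110011110100)·(00000000000000000010000000) mod 2 = 0+0+0+0+0+0+0+0+0+0+0+0+0+0+0+0+0+0+1+0+0+0+0+0+0+0 mod 2 = 1
  c[24] = d·G[:,24] = (10110011011000110011110100)·(00000000000000000001000000) mod 2 = 0+0+0+0+0+0+0+0+0+0+0+0+0+0+0+0+0+0+0+1+0+0+0+0+0+0 mod 2 = 1
  c[25] = d·G[:,25] = (10110011011000110011110100)·(00000000000000000000100000) mod 2 = 0+0+0+0+0+0+0+0+0+0+0+0+0+0+0+0+0+0+0+0+1+0+0+0+0+0 mod 2 = 1
  c[26] = d·G[:,26] = (10110011011000110011110100)·(00000000000000000000010000) mod 2 = 0+0+0+0+0+0+0+0+0+0+0+0+0+0+0+0+0+0+0+0+0+1+0+0+0+0 mod 2 = 1
  c[27] = d·G[:,27] = (10110011011000110011110100)·(00000000000000000000001000) mod 2 = 0+0+0+0+0+0+0+0+0+0+0+0+0+0+0+0+0+0+0+0+0+0+0+0+0+0 mod 2 = 0
  c[28] = d·G[:,28] = (10110011011000110011110100)·(00000000000000000000000100) mod 2 = 0+0+0+0+0+0+0+0+0+0+0+0+0+0+0+0+0+0+0+0+0+0+0+1+0+0 mod 2 = 1
  c[29] = d·G[:,29] = (10110011011000110011110100)·(00000000000000000000000010) mod 2 = 0+0+0+0+0+0+0+0+0+0+0+0+0+0+0+0+0+0+0+0+0+0+0+0+0+0 mod 2 = 0
  c[30] = d·G[:,30] = (10110011011000110011110100)·(00000000000000000000000001) mod 2 = 0+0+0+0+0+0+0+0+0+0+0+0+0+0+0+0+0+0+0+0+0+0+0+0+0+0 mod 2 = 0
Codeword = 0010011100110111000110011110100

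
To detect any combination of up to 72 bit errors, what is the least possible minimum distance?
Detecting e errors requires d_min ≥ e + 1 = 72 + 1 = 73.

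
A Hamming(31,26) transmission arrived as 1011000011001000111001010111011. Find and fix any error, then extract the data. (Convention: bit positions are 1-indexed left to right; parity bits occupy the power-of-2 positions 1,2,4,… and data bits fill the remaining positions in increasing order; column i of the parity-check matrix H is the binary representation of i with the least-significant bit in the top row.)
Syndrome s = H · r^T (mod 2), r = 1011000011001000111001010111011:
  s[0] = (1010101010101010101010101010101)·(1011000011001000111001010111011) mod 2 = 1+0+1+0+0+0+0+0+1+0+0+0+1+0+0+0+1+0+1+0+0+0+0+0+0+0+1+0+0+0+1 mod 2 = 0
  s[1] = (0110011001100110011001100110011)·(1011000011001000111001010111011) mod 2 = 0+0+1+0+0+0+0+0+0+1+0+0+0+0+0+0+0+1+1+0+0+1+0+0+0+1+1+0+0+1+1 mod 2 = 1
  s[2] = (0001111000011110000111100001111)·(1011000011001000111001010111011) mod 2 = 0+0+0+1+0+0+0+0+0+0+0+0+1+0+0+0+0+0+0+0+0+1+0+0+0+0+0+1+0+1+1 mod 2 = 0
  s[3] = (0000000111111110000000011111111)·(1011000011001000111001010111011) mod 2 = 0+0+0+0+0+0+0+0+1+1+0+0+1+0+0+0+0+0+0+0+0+0+0+1+0+1+1+1+0+1+1 mod 2 = 1
  s[4] = (0000000000000001111111111111111)·(1011000011001000111001010111011) mod 2 = 0+0+0+0+0+0+0+0+0+0+0+0+0+0+0+0+1+1+1+0+0+1+0+1+0+1+1+1+0+1+1 mod 2 = 0
Syndrome = 01010
Column 10 of H equals this syndrome → error at bit 10 (1-indexed).
Flip bit 10: 1011000011001000111001010111011 → 1011000010001000111001010111011
Extract data bits at positions {3,5,6,7,9,10,11,12,13,14,15,17,18,19,20,21,22,23,24,25,26,27,28,29,30,31}: 10001000100111001010111011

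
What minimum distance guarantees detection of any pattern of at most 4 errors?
Detecting e errors requires d_min ≥ e + 1 = 4 + 1 = 5.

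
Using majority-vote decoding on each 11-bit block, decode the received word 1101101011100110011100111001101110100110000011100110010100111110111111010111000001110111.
Split into 11-bit blocks and majority-vote each:
  block 1 = 11011010111: 8 ones, 3 zeros → 1
  block 2 = 00110011100: 5 ones, 6 zeros → 0
  block 3 = 11100110111: 8 ones, 3 zeros → 1
  block 4 = 01001100000: 3 ones, 8 zeros → 0
  block 5 = 11100110010: 6 ones, 5 zeros → 1
  block 6 = 10011111011: 8 ones, 3 zeros → 1
  block 7 = 11110101110: 8 ones, 3 zeros → 1
  block 8 = 00001110111: 6 ones, 5 zeros → 1
Decoded = 10101111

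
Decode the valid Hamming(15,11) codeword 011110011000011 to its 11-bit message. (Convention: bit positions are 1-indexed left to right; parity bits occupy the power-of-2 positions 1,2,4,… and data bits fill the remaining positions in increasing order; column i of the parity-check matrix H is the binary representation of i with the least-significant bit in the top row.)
Parity bits occupy power-of-2 positions; data bits are at positions {3,5,6,7,9,10,11,12,13,14,15} (1-indexed).
Extract: c[3]=1 c[5]=1 c[6]=0 c[7]=0 c[9]=1 c[10]=0 c[11]=0 c[12]=0 c[13]=0 c[14]=1 c[15]=1
Data = 11001000011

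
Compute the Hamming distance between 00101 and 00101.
XOR = 00000, count of 1s = 0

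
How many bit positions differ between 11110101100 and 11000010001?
XOR = 00110111101, count of 1s = 7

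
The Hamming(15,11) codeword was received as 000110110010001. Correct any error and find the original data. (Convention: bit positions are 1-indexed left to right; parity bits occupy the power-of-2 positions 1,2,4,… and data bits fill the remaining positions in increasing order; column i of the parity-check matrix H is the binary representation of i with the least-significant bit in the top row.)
Syndrome s = H · r^T (mod 2), r = 000110110010001:
  s[0] = (101010101010101)·(000110110010001) mod 2 = 0+0+0+0+1+0+1+0+0+0+1+0+0+0+1 mod 2 = 0
  s[1] = (011001100110011)·(000110110010001) mod 2 = 0+0+0+0+0+0+1+0+0+0+1+0+0+0+1 mod 2 = 1
  s[2] = (000111100001111)·(000110110010001) mod 2 = 0+0+0+1+1+0+1+0+0+0+0+0+0+0+1 mod 2 = 0
  s[3] = (000000011111111)·(000110110010001) mod 2 = 0+0+0+0+0+0+0+1+0+0+1+0+0+0+1 mod 2 = 1
Syndrome = 0101
Column 10 of H equals this syndrome → error at bit 10 (1-indexed).
Flip bit 10: 000110110010001 → 000110110110001
Extract data bits at positions {3,5,6,7,9,10,11,12,13,14,15}: 01010110001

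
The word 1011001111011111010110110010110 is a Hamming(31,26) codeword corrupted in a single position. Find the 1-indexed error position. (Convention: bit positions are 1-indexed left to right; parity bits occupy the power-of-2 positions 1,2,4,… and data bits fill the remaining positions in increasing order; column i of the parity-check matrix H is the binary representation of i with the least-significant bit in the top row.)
Syndrome s = H · r^T (mod 2), r = 1011001111011111010110110010110:
  s[0] = (1010101010101010101010101010101)·(1011001111011111010110110010110) mod 2 = 1+0+1+0+0+0+1+0+1+0+0+0+1+0+1+0+0+0+0+0+1+0+1+0+0+0+1+0+1+0+0 mod 2 = 0
  s[1] = (0110011001100110011001100110011)·(1011001111011111010110110010110) mod 2 = 0+0+1+0+0+0+1+0+0+1+0+0+0+1+1+0+0+1+0+0+0+0+1+0+0+0+1+0+0+1+0 mod 2 = 1
  s[2] = (0001111000011110000111100001111)·(1011001111011111010110110010110) mod 2 = 0+0+0+1+0+0+1+0+0+0+0+1+1+1+1+0+0+0+0+1+1+0+1+0+0+0+0+0+1+1+0 mod 2 = 1
  s[3] = (0000000111111110000000011111111)·(1011001111011111010110110010110) mod 2 = 0+0+0+0+0+0+0+1+1+1+0+1+1+1+1+0+0+0+0+0+0+0+0+1+0+0+1+0+1+1+0 mod 2 = 1
  s[4] = (0000000000000001111111111111111)·(1011001111011111010110110010110) mod 2 = 0+0+0+0+0+0+0+0+0+0+0+0+0+0+0+1+0+1+0+1+1+0+1+1+0+0+1+0+1+1+0 mod 2 = 1
Syndrome = 01111
Column i of H is the binary representation of i, so the syndrome is the binary index of the flipped bit.
Read s = 01111 with s[0] as LSB: 0·2^0 + 1·2^1 + 1·2^2 + 1·2^3 + 1·2^4 = 30.
Error is at bit position 30.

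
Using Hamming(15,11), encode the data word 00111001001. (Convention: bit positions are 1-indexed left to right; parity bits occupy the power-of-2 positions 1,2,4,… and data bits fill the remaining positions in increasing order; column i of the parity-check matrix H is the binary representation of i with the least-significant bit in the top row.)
Codeword c = d · G (mod 2), d = 00111001001:
  c[0] = d·G[:,0] = (00111001001)·(11011010101) mod 2 = 0+0+0+1+1+0+0+0+0+0+1 mod 2 = 1
  c[1] = d·G[:,1] = (00111001001)·(10110110011) mod 2 = 0+0+1+1+0+0+0+0+0+0+1 mod 2 = 1
  c[2] = d·G[:,2] = (00111001001)·(10000000000) mod 2 = 0+0+0+0+0+0+0+0+0+0+0 mod 2 = 0
  c[3] = d·G[:,3] = (00111001001)·(01110001111) mod 2 = 0+0+1+1+0+0+0+1+0+0+1 mod 2 = 0
  c[4] = d·G[:,4] = (00111001001)·(01000000000) mod 2 = 0+0+0+0+0+0+0+0+0+0+0 mod 2 = 0
  c[5] = d·G[:,5] = (00111001001)·(00100000000) mod 2 = 0+0+1+0+0+0+0+0+0+0+0 mod 2 = 1
  c[6] = d·G[:,6] = (00111001001)·(00010000000) mod 2 = 0+0+0+1+0+0+0+0+0+0+0 mod 2 = 1
  c[7] = d·G[:,7] = (00111001001)·(00001111111) mod 2 = 0+0+0+0+1+0+0+1+0+0+1 mod 2 = 1
  c[8] = d·G[:,8] = (00111001001)·(00001000000) mod 2 = 0+0+0+0+1+0+0+0+0+0+0 mod 2 = 1
  c[9] = d·G[:,9] = (00111001001)·(00000100000) mod 2 = 0+0+0+0+0+0+0+0+0+0+0 mod 2 = 0
  c[10] = d·G[:,10] = (00111001001)·(00000010000) mod 2 = 0+0+0+0+0+0+0+0+0+0+0 mod 2 = 0
  c[11] = d·G[:,11] = (00111001001)·(00000001000) mod 2 = 0+0+0+0+0+0+0+1+0+0+0 mod 2 = 1
  c[12] = d·G[:,12] = (00111001001)·(00000000100) mod 2 = 0+0+0+0+0+0+0+0+0+0+0 mod 2 = 0
  c[13] = d·G[:,13] = (00111001001)·(00000000010) mod 2 = 0+0+0+0+0+0+0+0+0+0+0 mod 2 = 0
  c[14] = d·G[:,14] = (00111001001)·(00000000001) mod 2 = 0+0+0+0+0+0+0+0+0+0+1 mod 2 = 1
Codeword = 110001111001001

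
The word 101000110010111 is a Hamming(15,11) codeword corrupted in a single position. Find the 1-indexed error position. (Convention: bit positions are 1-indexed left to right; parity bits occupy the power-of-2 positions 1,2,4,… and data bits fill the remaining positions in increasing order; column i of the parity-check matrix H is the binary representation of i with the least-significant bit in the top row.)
Syndrome s = H · r^T (mod 2), r = 101000110010111:
  s[0] = (101010101010101)·(101000110010111) mod 2 = 1+0+1+0+0+0+1+0+0+0+1+0+1+0+1 mod 2 = 0
  s[1] = (011001100110011)·(101000110010111) mod 2 = 0+0+1+0+0+0+1+0+0+0+1+0+0+1+1 mod 2 = 1
  s[2] = (000111100001111)·(101000110010111) mod 2 = 0+0+0+0+0+0+1+0+0+0+0+0+1+1+1 mod 2 = 0
  s[3] = (000000011111111)·(101000110010111) mod 2 = 0+0+0+0+0+0+0+1+0+0+1+0+1+1+1 mod 2 = 1
Syndrome = 0101
Column i of H is the binary representation of i, so the syndrome is the binary index of the flipped bit.
Read s = 0101 with s[0] as LSB: 0·2^0 + 1·2^1 + 0·2^2 + 1·2^3 = 10.
Error is at bit position 10.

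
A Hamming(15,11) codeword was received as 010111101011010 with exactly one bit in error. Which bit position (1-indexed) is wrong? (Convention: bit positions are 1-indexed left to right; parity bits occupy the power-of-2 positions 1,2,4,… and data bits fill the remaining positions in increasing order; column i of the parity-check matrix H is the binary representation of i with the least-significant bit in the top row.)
Syndrome s = H · r^T (mod 2), r = 010111101011010:
  s[0] = (101010101010101)·(010111101011010) mod 2 = 0+0+0+0+1+0+1+0+1+0+1+0+0+0+0 mod 2 = 0
  s[1] = (011001100110011)·(010111101011010) mod 2 = 0+1+0+0+0+1+1+0+0+0+1+0+0+1+0 mod 2 = 1
  s[2] = (000111100001111)·(010111101011010) mod 2 = 0+0+0+1+1+1+1+0+0+0+0+1+0+1+0 mod 2 = 0
  s[3] = (000000011111111)·(010111101011010) mod 2 = 0+0+0+0+0+0+0+0+1+0+1+1+0+1+0 mod 2 = 0
Syndrome = 0100
Column i of H is the binary representation of i, so the syndrome is the binary index of the flipped bit.
Read s = 0100 with s[0] as LSB: 0·2^0 + 1·2^1 + 0·2^2 + 0·2^3 = 2.
Error is at bit position 2.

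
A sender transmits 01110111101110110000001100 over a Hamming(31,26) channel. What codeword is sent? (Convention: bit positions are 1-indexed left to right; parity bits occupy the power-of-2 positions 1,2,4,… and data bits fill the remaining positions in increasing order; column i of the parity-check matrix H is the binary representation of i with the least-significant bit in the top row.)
Codeword c = d · G (mod 2), d = 01110111101110110000001100:
  c[0] = d·G[:,0] = (01110111101110110000001100)·(11011010101101010101010101) mod 2 = 0+1+0+1+0+0+1+0+1+0+1+1+0+0+0+1+0+0+0+0+0+0+0+1+0+0 mod 2 = 0
  c[1] = d·G[:,1] = (01110111101110110000001100)·(10110110011011001100110011) mod 2 = 0+0+1+1+0+1+1+0+0+0+1+0+1+0+0+0+0+0+0+0+0+0+0+0+0+0 mod 2 = 0
  c[2] = d·G[:,2] = (01110111101110110000001100)·(10000000000000000000000000) mod 2 = 0+0+0+0+0+0+0+0+0+0+0+0+0+0+0+0+0+0+0+0+0+0+0+0+0+0 mod 2 = 0
  c[3] = d·G[:,3] = (01110111101110110000001100)·(01110001111000111100001111) mod 2 = 0+1+1+1+0+0+0+1+1+0+1+0+0+0+1+1+0+0+0+0+0+0+1+1+0+0 mod 2 = 0
  c[4] = d·G[:,4] = (01110111101110110000001100)·(01000000000000000000000000) mod 2 = 0+1+0+0+0+0+0+0+0+0+0+0+0+0+0+0+0+0+0+0+0+0+0+0+0+0 mod 2 = 1
  c[5] = d·G[:,5] = (01110111101110110000001100)·(00100000000000000000000000) mod 2 = 0+0+1+0+0+0+0+0+0+0+0+0+0+0+0+0+0+0+0+0+0+0+0+0+0+0 mod 2 = 1
  c[6] = d·G[:,6] = (01110111101110110000001100)·(00010000000000000000000000) mod 2 = 0+0+0+1+0+0+0+0+0+0+0+0+0+0+0+0+0+0+0+0+0+0+0+0+0+0 mod 2 = 1
  c[7] = d·G[:,7] = (01110111101110110000001100)·(00001111111000000011111111) mod 2 = 0+0+0+0+0+1+1+1+1+0+1+0+0+0+0+0+0+0+0+0+0+0+1+1+0+0 mod 2 = 1
  c[8] = d·G[:,8] = (01110111101110110000001100)·(00001000000000000000000000) mod 2 = 0+0+0+0+0+0+0+0+0+0+0+0+0+0+0+0+0+0+0+0+0+0+0+0+0+0 mod 2 = 0
  c[9] = d·G[:,9] = (01110111101110110000001100)·(00000100000000000000000000) mod 2 = 0+0+0+0+0+1+0+0+0+0+0+0+0+0+0+0+0+0+0+0+0+0+0+0+0+0 mod 2 = 1
  c[10] = d·G[:,10] = (01110111101110110000001100)·(00000010000000000000000000) mod 2 = 0+0+0+0+0+0+1+0+0+0+0+0+0+0+0+0+0+0+0+0+0+0+0+0+0+0 mod 2 = 1
  c[11] = d·G[:,11] = (01110111101110110000001100)·(00000001000000000000000000) mod 2 = 0+0+0+0+0+0+0+1+0+0+0+0+0+0+0+0+0+0+0+0+0+0+0+0+0+0 mod 2 = 1
  c[12] = d·G[:,12] = (01110111101110110000001100)·(00000000100000000000000000) mod 2 = 0+0+0+0+0+0+0+0+1+0+0+0+0+0+0+0+0+0+0+0+0+0+0+0+0+0 mod 2 = 1
  c[13] = d·G[:,13] = (01110111101110110000001100)·(00000000010000000000000000) mod 2 = 0+0+0+0+0+0+0+0+0+0+0+0+0+0+0+0+0+0+0+0+0+0+0+0+0+0 mod 2 = 0
  c[14] = d·G[:,14] = (01110111101110110000001100)·(00000000001000000000000000) mod 2 = 0+0+0+0+0+0+0+0+0+0+1+0+0+0+0+0+0+0+0+0+0+0+0+0+0+0 mod 2 = 1
  c[15] = d·G[:,15] = (01110111101110110000001100)·(00000000000111111111111111) mod 2 = 0+0+0+0+0+0+0+0+0+0+0+1+1+0+1+1+0+0+0+0+0+0+1+1+0+0 mod 2 = 0
  c[16] = d·G[:,16] = (01110111101110110000001100)·(00000000000100000000000000) mod 2 = 0+0+0+0+0+0+0+0+0+0+0+1+0+0+0+0+0+0+0+0+0+0+0+0+0+0 mod 2 = 1
  c[17] = d·G[:,17] = (01110111101110110000001100)·(00000000000010000000000000) mod 2 = 0+0+0+0+0+0+0+0+0+0+0+0+1+0+0+0+0+0+0+0+0+0+0+0+0+0 mod 2 = 1
  c[18] = d·G[:,18] = (01110111101110110000001100)·(00000000000001000000000000) mod 2 = 0+0+0+0+0+0+0+0+0+0+0+0+0+0+0+0+0+0+0+0+0+0+0+0+0+0 mod 2 = 0
  c[19] = d·G[:,19] = (01110111101110110000001100)·(00000000000000100000000000) mod 2 = 0+0+0+0+0+0+0+0+0+0+0+0+0+0+1+0+0+0+0+0+0+0+0+0+0+0 mod 2 = 1
  c[20] = d·G[:,20] = (01110111101110110000001100)·(00000000000000010000000000) mod 2 = 0+0+0+0+0+0+0+0+0+0+0+0+0+0+0+1+0+0+0+0+0+0+0+0+0+0 mod 2 = 1
  c[21] = d·G[:,21] = (01110111101110110000001100)·(00000000000000001000000000) mod 2 = 0+0+0+0+0+0+0+0+0+0+0+0+0+0+0+0+0+0+0+0+0+0+0+0+0+0 mod 2 = 0
  c[22] = d·G[:,22] = (01110111101110110000001100)·(00000000000000000100000000) mod 2 = 0+0+0+0+0+0+0+0+0+0+0+0+0+0+0+0+0+0+0+0+0+0+0+0+0+0 mod 2 = 0
  c[23] = d·G[:,23] = (01110111101110110000001100)·(00000000000000000010000000) mod 2 = 0+0+0+0+0+0+0+0+0+0+0+0+0+0+0+0+0+0+0+0+0+0+0+0+0+0 mod 2 = 0
  c[24] = d·G[:,24] = (01110111101110110000001100)·(00000000000000000001000000) mod 2 = 0+0+0+0+0+0+0+0+0+0+0+0+0+0+0+0+0+0+0+0+0+0+0+0+0+0 mod 2 = 0
  c[25] = d·G[:,25] = (01110111101110110000001100)·(00000000000000000000100000) mod 2 = 0+0+0+0+0+0+0+0+0+0+0+0+0+0+0+0+0+0+0+0+0+0+0+0+0+0 mod 2 = 0
  c[26] = d·G[:,26] = (01110111101110110000001100)·(00000000000000000000010000) mod 2 = 0+0+0+0+0+0+0+0+0+0+0+0+0+0+0+0+0+0+0+0+0+0+0+0+0+0 mod 2 = 0
  c[27] = d·G[:,27] = (01110111101110110000001100)·(00000000000000000000001000) mod 2 = 0+0+0+0+0+0+0+0+0+0+0+0+0+0+0+0+0+0+0+0+0+0+1+0+0+0 mod 2 = 1
  c[28] = d·G[:,28] = (01110111101110110000001100)·(00000000000000000000000100) mod 2 = 0+0+0+0+0+0+0+0+0+0+0+0+0+0+0+0+0+0+0+0+0+0+0+1+0+0 mod 2 = 1
  c[29] = d·G[:,29] = (01110111101110110000001100)·(00000000000000000000000010) mod 2 = 0+0+0+0+0+0+0+0+0+0+0+0+0+0+0+0+0+0+0+0+0+0+0+0+0+0 mod 2 = 0
  c[30] = d·G[:,30] = (01110111101110110000001100)·(00000000000000000000000001) mod 2 = 0+0+0+0+0+0+0+0+0+0+0+0+0+0+0+0+0+0+0+0+0+0+0+0+0+0 mod 2 = 0
Codeword = 0000111101111010110110000001100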